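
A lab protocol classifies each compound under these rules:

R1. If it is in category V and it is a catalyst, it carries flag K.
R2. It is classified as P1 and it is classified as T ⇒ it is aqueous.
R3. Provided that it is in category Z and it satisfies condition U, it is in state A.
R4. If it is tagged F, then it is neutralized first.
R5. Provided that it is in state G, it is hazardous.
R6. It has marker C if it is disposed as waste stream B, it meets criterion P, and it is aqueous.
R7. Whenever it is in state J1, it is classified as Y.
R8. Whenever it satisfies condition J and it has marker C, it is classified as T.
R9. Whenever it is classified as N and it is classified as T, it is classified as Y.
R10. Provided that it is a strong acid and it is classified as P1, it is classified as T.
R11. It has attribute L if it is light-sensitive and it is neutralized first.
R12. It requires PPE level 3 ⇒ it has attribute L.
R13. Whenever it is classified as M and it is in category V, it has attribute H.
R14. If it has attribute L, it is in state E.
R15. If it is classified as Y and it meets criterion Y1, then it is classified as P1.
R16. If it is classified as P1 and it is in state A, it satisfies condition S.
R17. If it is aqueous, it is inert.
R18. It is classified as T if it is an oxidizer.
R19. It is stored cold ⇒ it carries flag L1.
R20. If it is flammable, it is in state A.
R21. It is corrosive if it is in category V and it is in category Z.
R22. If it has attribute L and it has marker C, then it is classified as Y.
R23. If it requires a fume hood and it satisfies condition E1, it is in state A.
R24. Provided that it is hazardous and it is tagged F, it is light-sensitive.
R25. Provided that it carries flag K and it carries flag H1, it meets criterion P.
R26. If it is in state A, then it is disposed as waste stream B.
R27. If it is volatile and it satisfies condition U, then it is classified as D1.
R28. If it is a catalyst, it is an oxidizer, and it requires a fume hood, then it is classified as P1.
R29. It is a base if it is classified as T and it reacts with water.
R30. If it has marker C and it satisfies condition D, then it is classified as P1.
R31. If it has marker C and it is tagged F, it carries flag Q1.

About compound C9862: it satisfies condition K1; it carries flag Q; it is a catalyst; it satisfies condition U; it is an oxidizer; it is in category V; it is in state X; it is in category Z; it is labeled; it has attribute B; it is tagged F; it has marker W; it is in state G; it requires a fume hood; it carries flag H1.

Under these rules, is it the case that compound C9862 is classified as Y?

Yes

By R1 (it is in category V, it is a catalyst): it carries flag K.
By R3 (it is in category Z, it satisfies condition U): it is in state A.
By R4 (it is tagged F): it is neutralized first.
By R5 (it is in state G): it is hazardous.
By R18 (it is an oxidizer): it is classified as T.
By R24 (it is hazardous, it is tagged F): it is light-sensitive.
By R25 (it carries flag K, it carries flag H1): it meets criterion P.
By R26 (it is in state A): it is disposed as waste stream B.
By R28 (it is a catalyst, it is an oxidizer, it requires a fume hood): it is classified as P1.
By R2 (it is classified as P1, it is classified as T): it is aqueous.
By R6 (it is disposed as waste stream B, it meets criterion P, it is aqueous): it has marker C.
By R11 (it is light-sensitive, it is neutralized first): it has attribute L.
By R22 (it has attribute L, it has marker C): it is classified as Y.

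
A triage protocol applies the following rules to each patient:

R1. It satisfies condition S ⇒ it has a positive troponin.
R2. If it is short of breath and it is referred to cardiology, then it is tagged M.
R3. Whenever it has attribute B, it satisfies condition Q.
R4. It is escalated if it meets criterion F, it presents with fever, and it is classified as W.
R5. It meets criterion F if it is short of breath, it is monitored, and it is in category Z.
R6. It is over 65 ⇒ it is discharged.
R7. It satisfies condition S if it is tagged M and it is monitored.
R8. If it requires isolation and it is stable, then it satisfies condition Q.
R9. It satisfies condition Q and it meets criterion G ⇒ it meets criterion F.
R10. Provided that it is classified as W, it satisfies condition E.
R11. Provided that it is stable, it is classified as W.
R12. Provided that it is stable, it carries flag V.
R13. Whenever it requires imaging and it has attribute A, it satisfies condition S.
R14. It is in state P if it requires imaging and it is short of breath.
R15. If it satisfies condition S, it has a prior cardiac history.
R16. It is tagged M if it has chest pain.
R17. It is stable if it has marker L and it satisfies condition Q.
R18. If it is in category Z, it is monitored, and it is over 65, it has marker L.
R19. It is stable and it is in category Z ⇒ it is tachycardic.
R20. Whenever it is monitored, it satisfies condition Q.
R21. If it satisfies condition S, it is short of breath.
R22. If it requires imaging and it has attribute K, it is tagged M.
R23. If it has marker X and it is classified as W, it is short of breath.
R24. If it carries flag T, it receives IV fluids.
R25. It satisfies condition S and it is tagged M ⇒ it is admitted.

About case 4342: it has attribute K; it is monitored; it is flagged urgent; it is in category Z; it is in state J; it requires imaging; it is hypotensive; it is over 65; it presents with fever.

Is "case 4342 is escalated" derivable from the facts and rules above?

Yes

By R18 (it is in category Z, it is monitored, it is over 65): it has marker L.
By R20 (it is monitored): it satisfies condition Q.
By R22 (it requires imaging, it has attribute K): it is tagged M.
By R7 (it is tagged M, it is monitored): it satisfies condition S.
By R17 (it has marker L, it satisfies condition Q): it is stable.
By R21 (it satisfies condition S): it is short of breath.
By R5 (it is short of breath, it is monitored, it is in category Z): it meets criterion F.
By R11 (it is stable): it is classified as W.
By R4 (it meets criterion F, it presents with fever, it is classified as W): it is escalated.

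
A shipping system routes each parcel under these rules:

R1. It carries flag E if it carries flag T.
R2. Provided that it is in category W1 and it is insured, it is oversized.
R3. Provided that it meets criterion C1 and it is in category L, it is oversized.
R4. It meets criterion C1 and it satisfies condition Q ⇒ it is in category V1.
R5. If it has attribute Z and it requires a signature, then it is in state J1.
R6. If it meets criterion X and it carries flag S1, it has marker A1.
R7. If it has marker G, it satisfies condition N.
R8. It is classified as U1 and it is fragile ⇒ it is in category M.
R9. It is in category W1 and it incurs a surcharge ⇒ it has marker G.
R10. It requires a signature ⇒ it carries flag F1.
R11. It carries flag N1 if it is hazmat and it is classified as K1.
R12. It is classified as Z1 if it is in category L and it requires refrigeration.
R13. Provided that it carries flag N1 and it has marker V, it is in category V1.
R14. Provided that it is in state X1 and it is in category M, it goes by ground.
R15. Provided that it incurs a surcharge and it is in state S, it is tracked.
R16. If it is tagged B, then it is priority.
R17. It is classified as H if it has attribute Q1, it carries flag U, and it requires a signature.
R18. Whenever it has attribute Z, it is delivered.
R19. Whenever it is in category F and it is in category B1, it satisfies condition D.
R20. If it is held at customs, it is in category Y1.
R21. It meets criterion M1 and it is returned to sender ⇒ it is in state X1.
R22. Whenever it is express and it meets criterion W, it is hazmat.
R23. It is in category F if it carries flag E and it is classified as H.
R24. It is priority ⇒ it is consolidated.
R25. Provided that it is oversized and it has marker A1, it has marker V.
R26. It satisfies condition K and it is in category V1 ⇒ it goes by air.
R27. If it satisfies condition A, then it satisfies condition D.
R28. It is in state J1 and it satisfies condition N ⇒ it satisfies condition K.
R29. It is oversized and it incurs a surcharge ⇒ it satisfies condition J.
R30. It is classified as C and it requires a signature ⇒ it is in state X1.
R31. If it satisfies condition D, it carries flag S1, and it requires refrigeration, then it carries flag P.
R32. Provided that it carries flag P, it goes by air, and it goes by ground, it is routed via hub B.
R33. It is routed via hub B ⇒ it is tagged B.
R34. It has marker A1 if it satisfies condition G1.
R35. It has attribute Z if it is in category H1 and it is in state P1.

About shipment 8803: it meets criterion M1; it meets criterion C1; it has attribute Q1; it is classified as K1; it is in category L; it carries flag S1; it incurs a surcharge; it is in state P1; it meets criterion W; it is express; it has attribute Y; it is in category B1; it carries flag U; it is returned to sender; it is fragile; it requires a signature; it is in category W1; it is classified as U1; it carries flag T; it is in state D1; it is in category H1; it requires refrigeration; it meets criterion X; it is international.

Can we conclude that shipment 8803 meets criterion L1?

No

Forward chaining from the given facts derives: carries flag E, is oversized, has marker A1, is in category M, has marker G, carries flag F1, is classified as Z1, is classified as H, is in state X1, is hazmat, is in category F, has marker V, satisfies condition J, has attribute Z, is in state J1, satisfies condition N, carries flag N1, is in category V1, goes by ground, is delivered, satisfies condition D, satisfies condition K, carries flag P, goes by air, is routed via hub B, is tagged B, is priority, is consolidated.
No rule has "it meets criterion L1" as its conclusion, and it is not among the given facts.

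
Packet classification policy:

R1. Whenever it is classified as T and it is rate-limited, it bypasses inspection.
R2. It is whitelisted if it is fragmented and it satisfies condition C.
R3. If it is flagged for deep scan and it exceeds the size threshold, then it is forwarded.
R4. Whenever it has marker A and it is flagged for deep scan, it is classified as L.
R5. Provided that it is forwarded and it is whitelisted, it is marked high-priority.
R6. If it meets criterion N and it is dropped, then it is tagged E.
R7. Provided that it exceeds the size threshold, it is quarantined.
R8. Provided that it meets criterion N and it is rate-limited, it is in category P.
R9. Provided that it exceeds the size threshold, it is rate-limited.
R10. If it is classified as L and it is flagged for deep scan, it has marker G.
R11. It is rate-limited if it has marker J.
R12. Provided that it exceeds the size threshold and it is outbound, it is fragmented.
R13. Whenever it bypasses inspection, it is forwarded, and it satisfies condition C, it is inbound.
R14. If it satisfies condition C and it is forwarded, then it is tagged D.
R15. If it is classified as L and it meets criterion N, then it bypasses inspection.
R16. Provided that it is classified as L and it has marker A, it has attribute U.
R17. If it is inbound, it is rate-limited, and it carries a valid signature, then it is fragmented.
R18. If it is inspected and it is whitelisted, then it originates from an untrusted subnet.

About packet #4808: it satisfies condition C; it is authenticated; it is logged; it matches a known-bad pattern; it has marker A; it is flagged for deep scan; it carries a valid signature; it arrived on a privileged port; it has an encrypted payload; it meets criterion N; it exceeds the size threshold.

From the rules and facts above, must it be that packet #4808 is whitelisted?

By R3 (it is flagged for deep scan, it exceeds the size threshold): it is forwarded.
By R4 (it has marker A, it is flagged for deep scan): it is classified as L.
By R9 (it exceeds the size threshold): it is rate-limited.
By R15 (it is classified as L, it meets criterion N): it bypasses inspection.
By R13 (it bypasses inspection, it is forwarded, it satisfies condition C): it is inbound.
By R17 (it is inbound, it is rate-limited, it carries a valid signature): it is fragmented.
By R2 (it is fragmented, it satisfies condition C): it is whitelisted.

Yes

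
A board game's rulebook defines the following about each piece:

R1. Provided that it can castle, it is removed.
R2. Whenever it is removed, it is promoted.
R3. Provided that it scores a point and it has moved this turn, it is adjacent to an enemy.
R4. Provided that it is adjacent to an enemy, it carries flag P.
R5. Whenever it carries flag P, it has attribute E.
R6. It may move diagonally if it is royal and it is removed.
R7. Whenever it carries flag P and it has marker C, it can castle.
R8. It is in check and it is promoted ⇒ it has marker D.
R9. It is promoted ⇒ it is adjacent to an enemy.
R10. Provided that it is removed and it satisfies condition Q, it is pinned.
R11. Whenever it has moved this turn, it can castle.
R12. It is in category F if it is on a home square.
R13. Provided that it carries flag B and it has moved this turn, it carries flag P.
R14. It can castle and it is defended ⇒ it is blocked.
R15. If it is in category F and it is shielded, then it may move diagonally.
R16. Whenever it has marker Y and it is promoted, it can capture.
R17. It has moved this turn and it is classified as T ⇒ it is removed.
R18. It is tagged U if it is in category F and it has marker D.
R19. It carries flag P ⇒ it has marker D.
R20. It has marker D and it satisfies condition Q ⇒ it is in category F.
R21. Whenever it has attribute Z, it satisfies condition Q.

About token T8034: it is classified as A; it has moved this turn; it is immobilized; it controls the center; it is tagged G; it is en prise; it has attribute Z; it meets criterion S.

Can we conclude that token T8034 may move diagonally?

Forward chaining from the given facts derives: can castle, satisfies condition Q, is removed, is promoted, is adjacent to an enemy, is pinned, carries flag P, has attribute E, has marker D, is in category F, is tagged U.
Rules concluding "it may move diagonally": R6 needs "it is royal"; R15 needs "it is shielded" — none of these are established.

No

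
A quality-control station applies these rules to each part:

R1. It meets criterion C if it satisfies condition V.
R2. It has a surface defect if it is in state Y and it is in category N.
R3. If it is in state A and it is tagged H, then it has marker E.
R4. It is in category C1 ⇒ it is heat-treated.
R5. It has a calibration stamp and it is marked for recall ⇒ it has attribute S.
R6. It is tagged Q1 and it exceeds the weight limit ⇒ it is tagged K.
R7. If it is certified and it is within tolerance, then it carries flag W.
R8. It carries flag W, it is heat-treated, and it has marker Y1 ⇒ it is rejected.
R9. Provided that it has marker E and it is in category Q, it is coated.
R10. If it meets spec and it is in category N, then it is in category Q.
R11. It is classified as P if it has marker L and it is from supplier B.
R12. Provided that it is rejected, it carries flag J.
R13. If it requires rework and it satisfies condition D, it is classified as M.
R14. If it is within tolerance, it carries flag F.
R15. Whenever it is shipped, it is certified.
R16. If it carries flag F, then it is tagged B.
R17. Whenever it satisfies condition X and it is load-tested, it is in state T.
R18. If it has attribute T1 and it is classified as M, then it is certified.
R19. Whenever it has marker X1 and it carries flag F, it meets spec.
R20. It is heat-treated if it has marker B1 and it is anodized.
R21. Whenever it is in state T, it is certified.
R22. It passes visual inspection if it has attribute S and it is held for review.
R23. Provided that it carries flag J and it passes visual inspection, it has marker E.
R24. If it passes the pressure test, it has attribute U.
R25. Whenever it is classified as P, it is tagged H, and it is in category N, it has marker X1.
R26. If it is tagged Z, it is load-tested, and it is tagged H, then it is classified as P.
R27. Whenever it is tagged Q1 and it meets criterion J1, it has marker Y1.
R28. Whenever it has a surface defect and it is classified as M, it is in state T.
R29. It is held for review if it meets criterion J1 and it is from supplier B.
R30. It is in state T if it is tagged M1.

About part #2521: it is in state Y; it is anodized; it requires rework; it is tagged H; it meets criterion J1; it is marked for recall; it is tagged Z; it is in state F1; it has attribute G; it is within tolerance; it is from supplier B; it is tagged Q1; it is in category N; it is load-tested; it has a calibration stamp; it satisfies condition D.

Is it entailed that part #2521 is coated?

No

Forward chaining from the given facts derives: has a surface defect, has attribute S, is classified as M, carries flag F, is tagged B, is classified as P, has marker Y1, is in state T, is held for review, is certified, passes visual inspection, has marker X1, carries flag W, meets spec, is in category Q.
The only rule concluding "it is coated" is R9, which needs "it has marker E"; that is never established.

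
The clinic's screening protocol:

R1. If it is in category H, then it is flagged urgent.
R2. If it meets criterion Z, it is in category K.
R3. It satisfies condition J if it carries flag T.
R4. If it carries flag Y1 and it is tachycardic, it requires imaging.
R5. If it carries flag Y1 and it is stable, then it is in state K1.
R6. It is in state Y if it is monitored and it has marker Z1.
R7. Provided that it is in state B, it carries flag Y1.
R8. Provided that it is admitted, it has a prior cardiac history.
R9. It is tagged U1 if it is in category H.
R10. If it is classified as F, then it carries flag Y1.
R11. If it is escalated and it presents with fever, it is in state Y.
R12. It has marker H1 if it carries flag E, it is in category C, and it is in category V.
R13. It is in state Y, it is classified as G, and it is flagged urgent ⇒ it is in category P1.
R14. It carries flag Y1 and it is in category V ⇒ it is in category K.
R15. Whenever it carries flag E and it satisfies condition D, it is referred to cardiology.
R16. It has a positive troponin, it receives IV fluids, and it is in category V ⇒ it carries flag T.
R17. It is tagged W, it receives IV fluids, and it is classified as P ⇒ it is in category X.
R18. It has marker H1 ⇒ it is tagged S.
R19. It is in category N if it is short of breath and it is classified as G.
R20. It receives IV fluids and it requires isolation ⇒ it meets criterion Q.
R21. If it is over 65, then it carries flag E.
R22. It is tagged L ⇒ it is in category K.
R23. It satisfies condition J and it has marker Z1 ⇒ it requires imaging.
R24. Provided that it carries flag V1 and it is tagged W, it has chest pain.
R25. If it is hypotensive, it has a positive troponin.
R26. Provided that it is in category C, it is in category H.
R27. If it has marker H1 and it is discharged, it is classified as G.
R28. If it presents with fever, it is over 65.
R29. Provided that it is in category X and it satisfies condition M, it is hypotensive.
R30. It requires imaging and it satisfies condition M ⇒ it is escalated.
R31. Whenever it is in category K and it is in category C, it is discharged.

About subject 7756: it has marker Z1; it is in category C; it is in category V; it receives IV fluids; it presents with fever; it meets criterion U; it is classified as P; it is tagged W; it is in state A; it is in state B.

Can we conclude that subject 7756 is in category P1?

No

Forward chaining from the given facts derives: carries flag Y1, is in category K, is in category X, is in category H, is over 65, is discharged, is flagged urgent, is tagged U1, carries flag E, has marker H1, is tagged S, is classified as G.
The only rule concluding "it is in category P1" is R13, which needs "it is in state Y"; that is never established.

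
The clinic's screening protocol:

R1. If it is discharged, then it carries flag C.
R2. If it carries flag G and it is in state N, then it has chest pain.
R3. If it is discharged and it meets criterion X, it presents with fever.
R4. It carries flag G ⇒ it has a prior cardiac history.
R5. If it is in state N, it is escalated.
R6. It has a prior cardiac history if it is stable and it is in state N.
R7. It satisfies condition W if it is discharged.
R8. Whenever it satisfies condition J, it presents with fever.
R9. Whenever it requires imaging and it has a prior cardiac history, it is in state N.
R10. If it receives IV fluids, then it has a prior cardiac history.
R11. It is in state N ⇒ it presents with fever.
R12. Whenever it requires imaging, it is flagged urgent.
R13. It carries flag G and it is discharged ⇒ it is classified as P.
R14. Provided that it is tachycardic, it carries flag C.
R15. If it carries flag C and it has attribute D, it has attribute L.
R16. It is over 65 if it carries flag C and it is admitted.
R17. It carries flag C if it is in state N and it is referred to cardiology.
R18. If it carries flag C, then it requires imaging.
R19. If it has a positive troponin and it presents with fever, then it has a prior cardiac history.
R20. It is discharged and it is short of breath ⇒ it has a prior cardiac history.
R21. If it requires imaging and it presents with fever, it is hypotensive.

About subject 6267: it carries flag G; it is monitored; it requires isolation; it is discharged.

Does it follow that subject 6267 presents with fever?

Yes

By R1 (it is discharged): it carries flag C.
By R4 (it carries flag G): it has a prior cardiac history.
By R18 (it carries flag C): it requires imaging.
By R9 (it requires imaging, it has a prior cardiac history): it is in state N.
By R11 (it is in state N): it presents with fever.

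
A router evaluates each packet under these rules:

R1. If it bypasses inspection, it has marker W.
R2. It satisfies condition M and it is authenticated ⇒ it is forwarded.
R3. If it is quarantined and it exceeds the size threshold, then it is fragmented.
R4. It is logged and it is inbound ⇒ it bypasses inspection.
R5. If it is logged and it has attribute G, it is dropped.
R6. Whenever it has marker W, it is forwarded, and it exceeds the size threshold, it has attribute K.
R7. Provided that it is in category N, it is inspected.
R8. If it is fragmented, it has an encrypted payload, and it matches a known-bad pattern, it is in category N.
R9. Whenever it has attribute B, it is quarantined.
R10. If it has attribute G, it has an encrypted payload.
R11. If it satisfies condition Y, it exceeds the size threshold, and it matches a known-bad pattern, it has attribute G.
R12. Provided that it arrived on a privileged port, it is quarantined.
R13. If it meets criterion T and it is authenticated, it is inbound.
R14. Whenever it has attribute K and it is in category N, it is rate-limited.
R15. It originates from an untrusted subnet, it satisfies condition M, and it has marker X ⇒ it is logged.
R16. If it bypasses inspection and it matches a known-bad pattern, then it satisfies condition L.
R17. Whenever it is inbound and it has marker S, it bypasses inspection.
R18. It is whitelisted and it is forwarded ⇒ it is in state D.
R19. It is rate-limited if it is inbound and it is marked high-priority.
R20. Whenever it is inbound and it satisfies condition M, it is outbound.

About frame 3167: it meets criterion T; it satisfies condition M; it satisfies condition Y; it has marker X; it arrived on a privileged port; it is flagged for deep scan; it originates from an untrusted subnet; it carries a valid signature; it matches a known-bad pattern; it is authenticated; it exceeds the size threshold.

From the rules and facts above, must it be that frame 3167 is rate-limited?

Yes

By R2 (it satisfies condition M, it is authenticated): it is forwarded.
By R11 (it satisfies condition Y, it exceeds the size threshold, it matches a known-bad pattern): it has attribute G.
By R12 (it arrived on a privileged port): it is quarantined.
By R13 (it meets criterion T, it is authenticated): it is inbound.
By R15 (it originates from an untrusted subnet, it satisfies condition M, it has marker X): it is logged.
By R3 (it is quarantined, it exceeds the size threshold): it is fragmented.
By R4 (it is logged, it is inbound): it bypasses inspection.
By R10 (it has attribute G): it has an encrypted payload.
By R1 (it bypasses inspection): it has marker W.
By R6 (it has marker W, it is forwarded, it exceeds the size threshold): it has attribute K.
By R8 (it is fragmented, it has an encrypted payload, it matches a known-bad pattern): it is in category N.
By R14 (it has attribute K, it is in category N): it is rate-limited.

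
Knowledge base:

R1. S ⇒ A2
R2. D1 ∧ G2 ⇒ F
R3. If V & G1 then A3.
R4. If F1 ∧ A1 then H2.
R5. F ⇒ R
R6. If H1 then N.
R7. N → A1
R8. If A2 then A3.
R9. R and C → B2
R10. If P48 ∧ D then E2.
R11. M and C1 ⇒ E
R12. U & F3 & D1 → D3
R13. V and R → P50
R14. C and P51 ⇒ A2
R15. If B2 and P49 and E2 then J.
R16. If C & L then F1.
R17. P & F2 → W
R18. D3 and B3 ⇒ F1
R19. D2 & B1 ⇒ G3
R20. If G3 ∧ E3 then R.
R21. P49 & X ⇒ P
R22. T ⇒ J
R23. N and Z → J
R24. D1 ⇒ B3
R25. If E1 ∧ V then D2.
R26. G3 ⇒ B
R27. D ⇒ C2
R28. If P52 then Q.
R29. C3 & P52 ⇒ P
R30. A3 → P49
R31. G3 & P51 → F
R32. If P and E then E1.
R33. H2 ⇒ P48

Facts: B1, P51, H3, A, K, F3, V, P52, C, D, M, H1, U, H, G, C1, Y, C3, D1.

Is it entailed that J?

N  (by R6: H1)
A1  (by R7: N)
E  (by R11: M, C1)
D3  (by R12: U, F3, D1)
A2  (by R14: C, P51)
B3  (by R24: D1)
P  (by R29: C3, P52)
E1  (by R32: P, E)
A3  (by R8: A2)
F1  (by R18: D3, B3)
D2  (by R25: E1, V)
P49  (by R30: A3)
H2  (by R4: F1, A1)
G3  (by R19: D2, B1)
F  (by R31: G3, P51)
P48  (by R33: H2)
R  (by R5: F)
B2  (by R9: R, C)
E2  (by R10: P48, D)
J  (by R15: B2, P49, E2)

Yes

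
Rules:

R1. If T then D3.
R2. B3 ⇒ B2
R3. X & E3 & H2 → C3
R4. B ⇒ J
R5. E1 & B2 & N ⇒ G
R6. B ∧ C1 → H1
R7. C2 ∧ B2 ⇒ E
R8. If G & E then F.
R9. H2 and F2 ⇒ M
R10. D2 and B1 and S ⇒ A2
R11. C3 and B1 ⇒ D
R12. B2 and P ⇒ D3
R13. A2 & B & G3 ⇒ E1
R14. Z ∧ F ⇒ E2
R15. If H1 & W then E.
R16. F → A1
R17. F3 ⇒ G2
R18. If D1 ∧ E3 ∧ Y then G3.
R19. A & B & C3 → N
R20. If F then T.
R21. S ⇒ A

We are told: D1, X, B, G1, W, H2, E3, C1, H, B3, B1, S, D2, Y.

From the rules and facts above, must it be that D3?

Yes

B2  (by R2: B3)
C3  (by R3: X, E3, H2)
H1  (by R6: B, C1)
A2  (by R10: D2, B1, S)
E  (by R15: H1, W)
G3  (by R18: D1, E3, Y)
A  (by R21: S)
E1  (by R13: A2, B, G3)
N  (by R19: A, B, C3)
G  (by R5: E1, B2, N)
F  (by R8: G, E)
T  (by R20: F)
D3  (by R1: T)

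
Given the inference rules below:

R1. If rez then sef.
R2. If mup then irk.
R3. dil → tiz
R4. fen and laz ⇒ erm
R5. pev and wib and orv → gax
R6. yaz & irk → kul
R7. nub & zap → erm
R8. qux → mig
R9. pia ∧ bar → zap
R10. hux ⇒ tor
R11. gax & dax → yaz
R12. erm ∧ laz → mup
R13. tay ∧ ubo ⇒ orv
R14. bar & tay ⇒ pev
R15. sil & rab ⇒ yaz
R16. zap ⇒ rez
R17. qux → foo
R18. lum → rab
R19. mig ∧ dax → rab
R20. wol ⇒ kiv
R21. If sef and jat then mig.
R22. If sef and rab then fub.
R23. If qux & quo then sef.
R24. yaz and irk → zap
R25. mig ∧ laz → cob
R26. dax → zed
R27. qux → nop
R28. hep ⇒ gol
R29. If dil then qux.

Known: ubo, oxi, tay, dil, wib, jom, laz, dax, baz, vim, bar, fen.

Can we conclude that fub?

Yes

erm  (by R4: fen, laz)
mup  (by R12: erm, laz)
orv  (by R13: tay, ubo)
pev  (by R14: bar, tay)
qux  (by R29: dil)
irk  (by R2: mup)
gax  (by R5: pev, wib, orv)
mig  (by R8: qux)
yaz  (by R11: gax, dax)
rab  (by R19: mig, dax)
zap  (by R24: yaz, irk)
rez  (by R16: zap)
sef  (by R1: rez)
fub  (by R22: sef, rab)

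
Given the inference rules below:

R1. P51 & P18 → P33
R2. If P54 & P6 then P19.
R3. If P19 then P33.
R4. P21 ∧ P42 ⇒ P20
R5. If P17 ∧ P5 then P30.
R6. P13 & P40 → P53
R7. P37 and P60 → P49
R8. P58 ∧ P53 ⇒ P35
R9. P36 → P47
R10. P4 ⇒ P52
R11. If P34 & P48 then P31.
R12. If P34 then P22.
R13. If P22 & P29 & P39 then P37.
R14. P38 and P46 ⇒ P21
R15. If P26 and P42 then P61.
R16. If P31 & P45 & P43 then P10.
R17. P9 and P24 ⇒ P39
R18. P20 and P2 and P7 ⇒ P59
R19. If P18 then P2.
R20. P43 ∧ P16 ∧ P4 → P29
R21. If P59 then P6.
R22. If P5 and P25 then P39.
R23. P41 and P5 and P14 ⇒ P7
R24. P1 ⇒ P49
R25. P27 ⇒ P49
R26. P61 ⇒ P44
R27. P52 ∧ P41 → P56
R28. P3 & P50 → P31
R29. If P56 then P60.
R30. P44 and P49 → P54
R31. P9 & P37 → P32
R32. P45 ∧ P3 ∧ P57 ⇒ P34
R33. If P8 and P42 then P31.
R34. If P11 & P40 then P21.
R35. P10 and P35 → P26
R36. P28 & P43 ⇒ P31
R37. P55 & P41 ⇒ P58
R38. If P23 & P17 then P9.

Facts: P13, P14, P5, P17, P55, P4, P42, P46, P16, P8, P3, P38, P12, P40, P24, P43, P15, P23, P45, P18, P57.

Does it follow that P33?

No

Forward chaining from the given facts derives: P30, P53, P52, P21, P2, P29, P34, P31, P9, P20, P22, P10, P39, P37, P32.
Rules concluding P33: R1 needs P51; R3 needs P19 — none of these are established.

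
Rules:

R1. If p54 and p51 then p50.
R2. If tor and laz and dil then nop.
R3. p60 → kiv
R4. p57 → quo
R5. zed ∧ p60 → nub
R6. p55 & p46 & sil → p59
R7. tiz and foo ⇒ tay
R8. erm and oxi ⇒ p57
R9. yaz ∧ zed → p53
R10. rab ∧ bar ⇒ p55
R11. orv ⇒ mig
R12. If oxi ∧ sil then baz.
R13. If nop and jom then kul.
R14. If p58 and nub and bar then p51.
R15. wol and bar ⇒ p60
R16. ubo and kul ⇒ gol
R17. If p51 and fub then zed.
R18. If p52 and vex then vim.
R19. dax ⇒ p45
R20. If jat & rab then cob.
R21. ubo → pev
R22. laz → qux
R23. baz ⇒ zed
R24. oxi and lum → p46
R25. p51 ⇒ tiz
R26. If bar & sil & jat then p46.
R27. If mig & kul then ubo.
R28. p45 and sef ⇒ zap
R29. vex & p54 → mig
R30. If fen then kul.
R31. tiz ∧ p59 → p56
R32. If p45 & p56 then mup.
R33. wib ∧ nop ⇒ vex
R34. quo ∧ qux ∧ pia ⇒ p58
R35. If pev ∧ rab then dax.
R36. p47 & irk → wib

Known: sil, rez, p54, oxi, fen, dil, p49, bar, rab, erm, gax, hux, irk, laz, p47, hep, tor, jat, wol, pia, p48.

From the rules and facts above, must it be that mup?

Yes

nop  (by R2: tor, laz, dil)
p57  (by R8: erm, oxi)
p55  (by R10: rab, bar)
baz  (by R12: oxi, sil)
p60  (by R15: wol, bar)
qux  (by R22: laz)
zed  (by R23: baz)
p46  (by R26: bar, sil, jat)
kul  (by R30: fen)
wib  (by R36: p47, irk)
quo  (by R4: p57)
nub  (by R5: zed, p60)
p59  (by R6: p55, p46, sil)
vex  (by R33: wib, nop)
p58  (by R34: quo, qux, pia)
p51  (by R14: p58, nub, bar)
tiz  (by R25: p51)
mig  (by R29: vex, p54)
p56  (by R31: tiz, p59)
ubo  (by R27: mig, kul)
pev  (by R21: ubo)
dax  (by R35: pev, rab)
p45  (by R19: dax)
mup  (by R32: p45, p56)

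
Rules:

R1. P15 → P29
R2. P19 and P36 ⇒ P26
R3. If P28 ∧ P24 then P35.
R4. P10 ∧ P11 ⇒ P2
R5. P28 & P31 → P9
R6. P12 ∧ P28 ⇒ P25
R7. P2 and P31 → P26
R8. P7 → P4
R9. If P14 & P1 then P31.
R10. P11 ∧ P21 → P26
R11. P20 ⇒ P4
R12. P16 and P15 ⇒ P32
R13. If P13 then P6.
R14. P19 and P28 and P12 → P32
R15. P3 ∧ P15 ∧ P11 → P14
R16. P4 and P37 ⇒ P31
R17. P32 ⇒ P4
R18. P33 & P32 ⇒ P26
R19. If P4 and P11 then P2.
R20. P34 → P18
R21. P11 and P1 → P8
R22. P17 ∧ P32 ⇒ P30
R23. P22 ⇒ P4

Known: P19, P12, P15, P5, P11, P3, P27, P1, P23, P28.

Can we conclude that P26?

P32  (by R14: P19, P28, P12)
P14  (by R15: P3, P15, P11)
P4  (by R17: P32)
P2  (by R19: P4, P11)
P31  (by R9: P14, P1)
P26  (by R7: P2, P31)

Yes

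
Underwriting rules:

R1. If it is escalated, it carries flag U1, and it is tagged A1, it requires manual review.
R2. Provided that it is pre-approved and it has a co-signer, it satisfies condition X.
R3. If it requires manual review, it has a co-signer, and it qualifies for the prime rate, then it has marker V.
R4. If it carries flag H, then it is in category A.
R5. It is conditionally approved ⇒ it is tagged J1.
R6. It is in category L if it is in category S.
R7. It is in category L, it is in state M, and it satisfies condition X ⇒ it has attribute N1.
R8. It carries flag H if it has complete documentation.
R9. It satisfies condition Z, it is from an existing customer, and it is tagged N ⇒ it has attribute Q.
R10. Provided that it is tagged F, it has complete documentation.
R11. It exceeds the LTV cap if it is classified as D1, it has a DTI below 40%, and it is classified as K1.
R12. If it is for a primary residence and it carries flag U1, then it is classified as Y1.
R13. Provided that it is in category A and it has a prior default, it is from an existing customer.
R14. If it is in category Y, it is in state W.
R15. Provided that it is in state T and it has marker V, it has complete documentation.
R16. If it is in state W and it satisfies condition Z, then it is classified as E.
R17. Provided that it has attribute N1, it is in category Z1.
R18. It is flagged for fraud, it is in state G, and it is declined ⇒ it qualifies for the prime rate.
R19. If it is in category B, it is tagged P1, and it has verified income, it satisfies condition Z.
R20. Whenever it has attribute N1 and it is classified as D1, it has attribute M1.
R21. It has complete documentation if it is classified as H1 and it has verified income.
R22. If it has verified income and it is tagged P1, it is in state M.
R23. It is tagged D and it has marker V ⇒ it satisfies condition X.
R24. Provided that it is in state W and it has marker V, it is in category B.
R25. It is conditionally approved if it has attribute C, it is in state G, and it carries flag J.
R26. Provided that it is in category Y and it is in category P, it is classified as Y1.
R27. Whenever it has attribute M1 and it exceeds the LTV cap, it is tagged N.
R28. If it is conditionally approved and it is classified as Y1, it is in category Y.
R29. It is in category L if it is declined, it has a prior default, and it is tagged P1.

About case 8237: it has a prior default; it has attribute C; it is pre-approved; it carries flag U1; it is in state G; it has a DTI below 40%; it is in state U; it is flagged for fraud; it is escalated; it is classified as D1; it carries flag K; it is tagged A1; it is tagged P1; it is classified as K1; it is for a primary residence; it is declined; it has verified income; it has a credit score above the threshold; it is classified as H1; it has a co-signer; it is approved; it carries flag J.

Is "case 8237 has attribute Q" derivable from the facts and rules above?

Yes

By R1 (it is escalated, it carries flag U1, it is tagged A1): it requires manual review.
By R2 (it is pre-approved, it has a co-signer): it satisfies condition X.
By R11 (it is classified as D1, it has a DTI below 40%, it is classified as K1): it exceeds the LTV cap.
By R12 (it is for a primary residence, it carries flag U1): it is classified as Y1.
By R18 (it is flagged for fraud, it is in state G, it is declined): it qualifies for the prime rate.
By R21 (it is classified as H1, it has verified income): it has complete documentation.
By R22 (it has verified income, it is tagged P1): it is in state M.
By R25 (it has attribute C, it is in state G, it carries flag J): it is conditionally approved.
By R28 (it is conditionally approved, it is classified as Y1): it is in category Y.
By R29 (it is declined, it has a prior default, it is tagged P1): it is in category L.
By R3 (it requires manual review, it has a co-signer, it qualifies for the prime rate): it has marker V.
By R7 (it is in category L, it is in state M, it satisfies condition X): it has attribute N1.
By R8 (it has complete documentation): it carries flag H.
By R14 (it is in category Y): it is in state W.
By R20 (it has attribute N1, it is classified as D1): it has attribute M1.
By R24 (it is in state W, it has marker V): it is in category B.
By R27 (it has attribute M1, it exceeds the LTV cap): it is tagged N.
By R4 (it carries flag H): it is in category A.
By R13 (it is in category A, it has a prior default): it is from an existing customer.
By R19 (it is in category B, it is tagged P1, it has verified income): it satisfies condition Z.
By R9 (it satisfies condition Z, it is from an existing customer, it is tagged N): it has attribute Q.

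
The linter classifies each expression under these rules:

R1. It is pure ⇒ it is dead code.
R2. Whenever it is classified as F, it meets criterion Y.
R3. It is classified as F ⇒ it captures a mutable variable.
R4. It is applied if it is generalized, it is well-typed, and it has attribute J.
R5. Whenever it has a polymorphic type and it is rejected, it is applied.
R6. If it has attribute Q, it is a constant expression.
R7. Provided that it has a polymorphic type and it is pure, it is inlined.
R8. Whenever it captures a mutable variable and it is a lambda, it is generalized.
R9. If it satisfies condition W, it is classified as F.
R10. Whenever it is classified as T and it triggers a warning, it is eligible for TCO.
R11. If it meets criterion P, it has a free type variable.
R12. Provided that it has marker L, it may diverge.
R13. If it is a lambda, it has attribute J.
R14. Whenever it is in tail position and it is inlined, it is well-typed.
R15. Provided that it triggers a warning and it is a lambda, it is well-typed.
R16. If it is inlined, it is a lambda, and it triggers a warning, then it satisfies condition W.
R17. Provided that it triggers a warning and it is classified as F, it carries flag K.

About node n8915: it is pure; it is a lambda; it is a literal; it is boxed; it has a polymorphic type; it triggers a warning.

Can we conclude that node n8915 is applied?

Yes

By R7 (it has a polymorphic type, it is pure): it is inlined.
By R13 (it is a lambda): it has attribute J.
By R15 (it triggers a warning, it is a lambda): it is well-typed.
By R16 (it is inlined, it is a lambda, it triggers a warning): it satisfies condition W.
By R9 (it satisfies condition W): it is classified as F.
By R3 (it is classified as F): it captures a mutable variable.
By R8 (it captures a mutable variable, it is a lambda): it is generalized.
By R4 (it is generalized, it is well-typed, it has attribute J): it is applied.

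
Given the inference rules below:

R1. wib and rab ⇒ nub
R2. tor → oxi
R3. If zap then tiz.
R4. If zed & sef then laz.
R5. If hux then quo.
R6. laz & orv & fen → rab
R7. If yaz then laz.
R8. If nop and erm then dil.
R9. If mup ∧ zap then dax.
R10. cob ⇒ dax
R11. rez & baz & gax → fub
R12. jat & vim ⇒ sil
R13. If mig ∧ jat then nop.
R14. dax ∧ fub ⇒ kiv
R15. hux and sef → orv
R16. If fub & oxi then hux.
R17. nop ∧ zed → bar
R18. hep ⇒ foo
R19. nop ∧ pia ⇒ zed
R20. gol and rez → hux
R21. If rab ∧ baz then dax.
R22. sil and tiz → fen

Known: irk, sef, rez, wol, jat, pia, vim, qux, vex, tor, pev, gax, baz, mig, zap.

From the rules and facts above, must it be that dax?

Yes

oxi  (by R2: tor)
tiz  (by R3: zap)
fub  (by R11: rez, baz, gax)
sil  (by R12: jat, vim)
nop  (by R13: mig, jat)
hux  (by R16: fub, oxi)
zed  (by R19: nop, pia)
fen  (by R22: sil, tiz)
laz  (by R4: zed, sef)
orv  (by R15: hux, sef)
rab  (by R6: laz, orv, fen)
dax  (by R21: rab, baz)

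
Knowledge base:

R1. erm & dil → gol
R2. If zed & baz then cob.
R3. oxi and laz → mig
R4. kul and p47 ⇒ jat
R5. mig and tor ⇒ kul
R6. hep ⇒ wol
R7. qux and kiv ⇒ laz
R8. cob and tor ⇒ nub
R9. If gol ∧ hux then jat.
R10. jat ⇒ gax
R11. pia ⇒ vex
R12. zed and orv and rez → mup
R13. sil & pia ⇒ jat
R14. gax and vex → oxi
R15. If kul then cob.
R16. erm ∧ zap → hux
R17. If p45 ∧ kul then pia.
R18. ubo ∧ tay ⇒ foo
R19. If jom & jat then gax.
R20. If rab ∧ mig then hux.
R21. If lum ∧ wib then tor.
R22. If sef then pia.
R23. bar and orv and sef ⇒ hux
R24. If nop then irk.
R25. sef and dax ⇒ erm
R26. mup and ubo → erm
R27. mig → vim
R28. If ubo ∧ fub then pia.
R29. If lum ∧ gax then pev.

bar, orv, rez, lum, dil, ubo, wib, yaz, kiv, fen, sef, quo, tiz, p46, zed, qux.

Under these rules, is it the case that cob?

laz  (by R7: qux, kiv)
mup  (by R12: zed, orv, rez)
tor  (by R21: lum, wib)
pia  (by R22: sef)
hux  (by R23: bar, orv, sef)
erm  (by R26: mup, ubo)
gol  (by R1: erm, dil)
jat  (by R9: gol, hux)
gax  (by R10: jat)
vex  (by R11: pia)
oxi  (by R14: gax, vex)
mig  (by R3: oxi, laz)
kul  (by R5: mig, tor)
cob  (by R15: kul)

Yes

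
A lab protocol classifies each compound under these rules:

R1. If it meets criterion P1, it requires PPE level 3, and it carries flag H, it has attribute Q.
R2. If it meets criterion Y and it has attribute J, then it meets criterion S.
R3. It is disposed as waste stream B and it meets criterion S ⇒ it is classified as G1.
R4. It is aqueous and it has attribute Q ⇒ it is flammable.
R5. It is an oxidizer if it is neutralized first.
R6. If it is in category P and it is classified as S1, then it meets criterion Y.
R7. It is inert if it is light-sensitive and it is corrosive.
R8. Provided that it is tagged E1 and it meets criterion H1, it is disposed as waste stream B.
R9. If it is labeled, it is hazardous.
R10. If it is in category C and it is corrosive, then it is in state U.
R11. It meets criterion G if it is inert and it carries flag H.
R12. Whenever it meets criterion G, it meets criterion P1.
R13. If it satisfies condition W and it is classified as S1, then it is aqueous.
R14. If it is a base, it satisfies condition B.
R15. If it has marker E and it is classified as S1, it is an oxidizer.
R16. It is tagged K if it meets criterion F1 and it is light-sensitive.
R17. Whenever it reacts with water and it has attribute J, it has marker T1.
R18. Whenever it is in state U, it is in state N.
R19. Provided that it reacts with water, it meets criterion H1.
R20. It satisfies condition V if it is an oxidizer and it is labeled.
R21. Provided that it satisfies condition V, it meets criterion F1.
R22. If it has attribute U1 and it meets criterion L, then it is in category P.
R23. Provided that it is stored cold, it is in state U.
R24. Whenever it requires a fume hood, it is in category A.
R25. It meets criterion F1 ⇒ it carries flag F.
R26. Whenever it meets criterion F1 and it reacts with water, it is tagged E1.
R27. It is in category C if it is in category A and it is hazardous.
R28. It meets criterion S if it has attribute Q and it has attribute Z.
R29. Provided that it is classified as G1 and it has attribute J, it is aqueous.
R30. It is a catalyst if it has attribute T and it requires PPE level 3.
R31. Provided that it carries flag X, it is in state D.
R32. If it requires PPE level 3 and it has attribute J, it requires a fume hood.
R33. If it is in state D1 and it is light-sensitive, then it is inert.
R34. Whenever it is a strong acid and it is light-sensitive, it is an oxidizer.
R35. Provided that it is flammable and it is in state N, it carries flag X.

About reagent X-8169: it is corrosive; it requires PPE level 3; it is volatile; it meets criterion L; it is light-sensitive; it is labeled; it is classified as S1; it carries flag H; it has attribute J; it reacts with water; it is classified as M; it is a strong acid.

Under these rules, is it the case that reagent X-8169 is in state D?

Forward chaining from the given facts derives: is inert, is hazardous, meets criterion G, meets criterion P1, has marker T1, meets criterion H1, requires a fume hood, is an oxidizer, has attribute Q, satisfies condition V, meets criterion F1, is in category A, carries flag F, is tagged E1, is in category C, is disposed as waste stream B, is in state U, is tagged K, is in state N.
The only rule concluding "it is in state D" is R31, which needs "it carries flag X"; that is never established.

No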